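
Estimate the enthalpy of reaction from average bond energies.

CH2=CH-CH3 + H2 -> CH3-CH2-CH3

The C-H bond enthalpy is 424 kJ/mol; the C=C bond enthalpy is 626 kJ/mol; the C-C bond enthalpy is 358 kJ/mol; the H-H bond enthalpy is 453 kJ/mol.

Bonds broken (reactants):
  C-C: 1 × 358 = 358
  C-H: 6 × 424 = 2544
  C=C: 1 × 626 = 626
  H-H: 1 × 453 = 453
  Σ(broken) = 3981 kJ
Bonds formed (products):
  C-C: 2 × 358 = 716
  C-H: 8 × 424 = 3392
  Σ(formed) = 4108 kJ
ΔH = Σ(broken) − Σ(formed) = 3981 − 4108 = −127 kJ

ΔH ≈ −127 kJ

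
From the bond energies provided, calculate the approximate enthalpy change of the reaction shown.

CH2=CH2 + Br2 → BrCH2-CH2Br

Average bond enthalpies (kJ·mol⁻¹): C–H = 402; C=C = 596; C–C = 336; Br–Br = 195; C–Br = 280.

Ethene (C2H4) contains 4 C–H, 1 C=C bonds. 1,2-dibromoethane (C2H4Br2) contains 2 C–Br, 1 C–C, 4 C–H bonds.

ΔH ≈ −105 kJ

Bonds broken (reactants):
  Br–Br: 1 × 195 = 195
  C–H: 4 × 402 = 1608
  C=C: 1 × 596 = 596
  Σ(broken) = 2399 kJ
Bonds formed (products):
  C–Br: 2 × 280 = 560
  C–C: 1 × 336 = 336
  C–H: 4 × 402 = 1608
  Σ(formed) = 2504 kJ
ΔH = Σ(broken) − Σ(formed) = 2399 − 2504 = −105 kJ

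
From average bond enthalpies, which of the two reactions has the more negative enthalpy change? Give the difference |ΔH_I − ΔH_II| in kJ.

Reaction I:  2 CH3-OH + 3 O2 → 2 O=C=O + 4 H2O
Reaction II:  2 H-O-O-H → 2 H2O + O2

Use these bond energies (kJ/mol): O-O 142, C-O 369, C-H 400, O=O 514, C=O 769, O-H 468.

Reaction I, by 974 kJ

Reaction I:
  Bonds broken (reactants):
    C-H: 6 × 400 = 2400
    C-O: 2 × 369 = 738
    O-H: 2 × 468 = 936
    O=O: 3 × 514 = 1542
    Σ(broken) = 5616 kJ
  Bonds formed (products):
    C=O: 4 × 769 = 3076
    O-H: 8 × 468 = 3744
    Σ(formed) = 6820 kJ
  ΔH_I = 5616 − 6820 = −1204 kJ
Reaction II:
  Bonds broken (reactants):
    O-H: 4 × 468 = 1872
    O-O: 2 × 142 = 284
    Σ(broken) = 2156 kJ
  Bonds formed (products):
    O-H: 4 × 468 = 1872
    O=O: 1 × 514 = 514
    Σ(formed) = 2386 kJ
  ΔH_II = 2156 − 2386 = −230 kJ
ΔH_I − ΔH_II = −974 kJ, so reaction I has the more negative ΔH; |ΔH_I − ΔH_II| = 974 kJ.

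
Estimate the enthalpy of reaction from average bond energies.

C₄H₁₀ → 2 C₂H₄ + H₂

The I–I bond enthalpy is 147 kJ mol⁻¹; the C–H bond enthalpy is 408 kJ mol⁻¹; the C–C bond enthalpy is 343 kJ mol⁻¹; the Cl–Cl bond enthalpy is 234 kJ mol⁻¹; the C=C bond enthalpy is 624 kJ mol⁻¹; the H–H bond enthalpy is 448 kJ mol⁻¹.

Bonds broken (reactants):
  C–C: 3 × 343 = 1029
  C–H: 10 × 408 = 4080
  Σ(broken) = 5109 kJ
Bonds formed (products):
  C–H: 8 × 408 = 3264
  C=C: 2 × 624 = 1248
  H–H: 1 × 448 = 448
  Σ(formed) = 4960 kJ
ΔH = Σ(broken) − Σ(formed) = 5109 − 4960 = +149 kJ

ΔH ≈ +149 kJ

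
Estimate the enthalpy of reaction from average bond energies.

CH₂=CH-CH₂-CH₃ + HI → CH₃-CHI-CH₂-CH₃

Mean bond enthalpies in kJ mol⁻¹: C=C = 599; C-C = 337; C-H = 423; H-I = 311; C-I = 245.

Bonds broken (reactants):
  C-C: 2 × 337 = 674
  C-H: 8 × 423 = 3384
  C=C: 1 × 599 = 599
  H-I: 1 × 311 = 311
  Σ(broken) = 4968 kJ
Bonds formed (products):
  C-C: 3 × 337 = 1011
  C-H: 9 × 423 = 3807
  C-I: 1 × 245 = 245
  Σ(formed) = 5063 kJ
ΔH = Σ(broken) − Σ(formed) = 4968 − 5063 = −95 kJ

ΔH ≈ −95 kJ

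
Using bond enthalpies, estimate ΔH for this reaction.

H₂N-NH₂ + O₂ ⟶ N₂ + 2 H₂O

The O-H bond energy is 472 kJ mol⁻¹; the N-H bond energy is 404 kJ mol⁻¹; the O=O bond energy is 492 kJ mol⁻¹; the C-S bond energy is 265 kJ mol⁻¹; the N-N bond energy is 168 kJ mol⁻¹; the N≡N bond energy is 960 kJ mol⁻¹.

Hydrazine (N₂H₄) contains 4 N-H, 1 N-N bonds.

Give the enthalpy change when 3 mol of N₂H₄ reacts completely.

Bonds broken (reactants):
  N-H: 4 × 404 = 1616
  N-N: 1 × 168 = 168
  O=O: 1 × 492 = 492
  Σ(broken) = 2276 kJ
Bonds formed (products):
  N≡N: 1 × 960 = 960
  O-H: 4 × 472 = 1888
  Σ(formed) = 2848 kJ
ΔH = Σ(broken) − Σ(formed) = 2276 − 2848 = −572 kJ
For 3× the reaction as written: 3 × (−572) = −1716 kJ

ΔH = −1716 kJ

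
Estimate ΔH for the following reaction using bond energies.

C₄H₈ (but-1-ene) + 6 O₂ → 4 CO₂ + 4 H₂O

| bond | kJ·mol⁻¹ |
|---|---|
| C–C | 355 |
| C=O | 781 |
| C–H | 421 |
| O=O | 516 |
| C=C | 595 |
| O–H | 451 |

ΔH ≈ −2087 kJ

Bonds broken (reactants):
  C–C: 2 × 355 = 710
  C–H: 8 × 421 = 3368
  C=C: 1 × 595 = 595
  O=O: 6 × 516 = 3096
  Σ(broken) = 7769 kJ
Bonds formed (products):
  C=O: 8 × 781 = 6248
  O–H: 8 × 451 = 3608
  Σ(formed) = 9856 kJ
ΔH = Σ(broken) − Σ(formed) = 7769 − 9856 = −2087 kJ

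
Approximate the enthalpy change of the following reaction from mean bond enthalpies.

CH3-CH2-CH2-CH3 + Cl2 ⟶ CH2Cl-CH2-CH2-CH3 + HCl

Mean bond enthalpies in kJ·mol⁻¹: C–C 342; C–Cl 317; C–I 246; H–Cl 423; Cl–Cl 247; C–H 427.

Bonds broken (reactants):
  C–C: 3 × 342 = 1026
  C–H: 10 × 427 = 4270
  Cl–Cl: 1 × 247 = 247
  Σ(broken) = 5543 kJ
Bonds formed (products):
  C–C: 3 × 342 = 1026
  C–Cl: 1 × 317 = 317
  C–H: 9 × 427 = 3843
  H–Cl: 1 × 423 = 423
  Σ(formed) = 5609 kJ
ΔH = Σ(broken) − Σ(formed) = 5543 − 5609 = −66 kJ

ΔH ≈ −66 kJ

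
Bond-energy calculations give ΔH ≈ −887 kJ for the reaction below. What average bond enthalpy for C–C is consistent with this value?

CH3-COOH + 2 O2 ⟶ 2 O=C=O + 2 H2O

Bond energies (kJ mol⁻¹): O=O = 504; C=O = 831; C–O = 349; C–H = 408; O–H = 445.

D(C–C) ≈ 360 kJ/mol

Let D be the C–C bond energy.
Σ(broken) = 1×D + 3×408 + 1×349 + 1×831 + 1×445 + 2×504 = 3857 + D
Σ(formed) = 4×831 + 4×445 = 5104
ΔH = Σ(broken) − Σ(formed) = (3857 + D) − (5104) = −1247 + D
Setting this equal to −887 kJ gives D = 360 kJ/mol.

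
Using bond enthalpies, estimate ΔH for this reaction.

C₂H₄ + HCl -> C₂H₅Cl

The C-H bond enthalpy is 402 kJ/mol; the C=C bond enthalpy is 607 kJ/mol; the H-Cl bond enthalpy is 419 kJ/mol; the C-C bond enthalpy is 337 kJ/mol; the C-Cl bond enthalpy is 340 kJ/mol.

Bonds broken (reactants):
  C-H: 4 × 402 = 1608
  C=C: 1 × 607 = 607
  H-Cl: 1 × 419 = 419
  Σ(broken) = 2634 kJ
Bonds formed (products):
  C-C: 1 × 337 = 337
  C-Cl: 1 × 340 = 340
  C-H: 5 × 402 = 2010
  Σ(formed) = 2687 kJ
ΔH = Σ(broken) − Σ(formed) = 2634 − 2687 = −53 kJ

ΔH ≈ −53 kJ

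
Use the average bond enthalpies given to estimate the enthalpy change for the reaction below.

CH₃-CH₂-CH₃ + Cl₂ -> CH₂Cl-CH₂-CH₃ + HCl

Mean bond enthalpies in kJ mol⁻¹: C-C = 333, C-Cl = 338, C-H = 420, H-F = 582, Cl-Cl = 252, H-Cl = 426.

ΔH ≈ −92 kJ

Bonds broken (reactants):
  C-C: 2 × 333 = 666
  C-H: 8 × 420 = 3360
  Cl-Cl: 1 × 252 = 252
  Σ(broken) = 4278 kJ
Bonds formed (products):
  C-C: 2 × 333 = 666
  C-Cl: 1 × 338 = 338
  C-H: 7 × 420 = 2940
  H-Cl: 1 × 426 = 426
  Σ(formed) = 4370 kJ
ΔH = Σ(broken) − Σ(formed) = 4278 − 4370 = −92 kJ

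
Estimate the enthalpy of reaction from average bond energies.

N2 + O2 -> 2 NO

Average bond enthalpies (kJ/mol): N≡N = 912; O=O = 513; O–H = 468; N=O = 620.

Bonds broken (reactants):
  N≡N: 1 × 912 = 912
  O=O: 1 × 513 = 513
  Σ(broken) = 1425 kJ
Bonds formed (products):
  N=O: 2 × 620 = 1240
  Σ(formed) = 1240 kJ
ΔH = Σ(broken) − Σ(formed) = 1425 − 1240 = +185 kJ

ΔH ≈ +185 kJ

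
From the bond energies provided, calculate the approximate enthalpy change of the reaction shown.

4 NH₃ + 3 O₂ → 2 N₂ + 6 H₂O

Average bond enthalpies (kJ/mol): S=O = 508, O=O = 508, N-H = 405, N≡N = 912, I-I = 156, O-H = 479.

Bonds broken (reactants):
  N-H: 12 × 405 = 4860
  O=O: 3 × 508 = 1524
  Σ(broken) = 6384 kJ
Bonds formed (products):
  N≡N: 2 × 912 = 1824
  O-H: 12 × 479 = 5748
  Σ(formed) = 7572 kJ
ΔH = Σ(broken) − Σ(formed) = 6384 − 7572 = −1188 kJ

ΔH ≈ −1188 kJ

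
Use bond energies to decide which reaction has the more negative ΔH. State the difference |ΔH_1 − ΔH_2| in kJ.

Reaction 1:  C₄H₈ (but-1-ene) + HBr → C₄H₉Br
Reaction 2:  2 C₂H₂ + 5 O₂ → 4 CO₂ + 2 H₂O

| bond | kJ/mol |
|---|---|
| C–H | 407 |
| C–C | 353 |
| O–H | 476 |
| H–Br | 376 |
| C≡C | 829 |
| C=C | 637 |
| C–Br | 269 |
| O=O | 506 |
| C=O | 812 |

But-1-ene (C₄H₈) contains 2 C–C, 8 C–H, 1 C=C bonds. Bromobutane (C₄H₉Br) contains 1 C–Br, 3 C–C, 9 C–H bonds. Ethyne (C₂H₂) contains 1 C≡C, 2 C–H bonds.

Reaction 2, by 2568 kJ

Reaction 1:
  Bonds broken (reactants):
    C–C: 2 × 353 = 706
    C–H: 8 × 407 = 3256
    C=C: 1 × 637 = 637
    H–Br: 1 × 376 = 376
    Σ(broken) = 4975 kJ
  Bonds formed (products):
    C–Br: 1 × 269 = 269
    C–C: 3 × 353 = 1059
    C–H: 9 × 407 = 3663
    Σ(formed) = 4991 kJ
  ΔH_1 = 4975 − 4991 = −16 kJ
Reaction 2:
  Bonds broken (reactants):
    C≡C: 2 × 829 = 1658
    C–H: 4 × 407 = 1628
    O=O: 5 × 506 = 2530
    Σ(broken) = 5816 kJ
  Bonds formed (products):
    C=O: 8 × 812 = 6496
    O–H: 4 × 476 = 1904
    Σ(formed) = 8400 kJ
  ΔH_2 = 5816 − 8400 = −2584 kJ
ΔH_1 − ΔH_2 = +2568 kJ, so reaction 2 has the more negative ΔH; |ΔH_1 − ΔH_2| = 2568 kJ.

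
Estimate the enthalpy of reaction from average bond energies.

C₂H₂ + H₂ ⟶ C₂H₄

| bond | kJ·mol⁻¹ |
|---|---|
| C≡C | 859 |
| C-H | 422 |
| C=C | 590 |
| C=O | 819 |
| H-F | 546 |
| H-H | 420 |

ΔH ≈ −155 kJ

Bonds broken (reactants):
  C≡C: 1 × 859 = 859
  C-H: 2 × 422 = 844
  H-H: 1 × 420 = 420
  Σ(broken) = 2123 kJ
Bonds formed (products):
  C-H: 4 × 422 = 1688
  C=C: 1 × 590 = 590
  Σ(formed) = 2278 kJ
ΔH = Σ(broken) − Σ(formed) = 2123 − 2278 = −155 kJ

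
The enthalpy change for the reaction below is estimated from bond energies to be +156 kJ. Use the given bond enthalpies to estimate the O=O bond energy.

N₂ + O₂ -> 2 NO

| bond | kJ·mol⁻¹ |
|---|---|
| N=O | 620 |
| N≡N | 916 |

Let D be the O=O bond energy.
Σ(broken) = 1×916 + 1×D = 916 + D
Σ(formed) = 2×620 = 1240
ΔH = Σ(broken) − Σ(formed) = (916 + D) − (1240) = −324 + D
Setting this equal to +156 kJ gives D = 480 kJ/mol.

D(O=O) ≈ 480 kJ/mol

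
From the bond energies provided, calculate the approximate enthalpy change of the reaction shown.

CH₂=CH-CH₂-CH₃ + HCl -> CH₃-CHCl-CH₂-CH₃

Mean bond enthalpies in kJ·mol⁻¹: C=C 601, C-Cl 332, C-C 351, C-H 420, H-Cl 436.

ΔH ≈ −66 kJ

Bonds broken (reactants):
  C-C: 2 × 351 = 702
  C-H: 8 × 420 = 3360
  C=C: 1 × 601 = 601
  H-Cl: 1 × 436 = 436
  Σ(broken) = 5099 kJ
Bonds formed (products):
  C-C: 3 × 351 = 1053
  C-Cl: 1 × 332 = 332
  C-H: 9 × 420 = 3780
  Σ(formed) = 5165 kJ
ΔH = Σ(broken) − Σ(formed) = 5099 − 5165 = −66 kJ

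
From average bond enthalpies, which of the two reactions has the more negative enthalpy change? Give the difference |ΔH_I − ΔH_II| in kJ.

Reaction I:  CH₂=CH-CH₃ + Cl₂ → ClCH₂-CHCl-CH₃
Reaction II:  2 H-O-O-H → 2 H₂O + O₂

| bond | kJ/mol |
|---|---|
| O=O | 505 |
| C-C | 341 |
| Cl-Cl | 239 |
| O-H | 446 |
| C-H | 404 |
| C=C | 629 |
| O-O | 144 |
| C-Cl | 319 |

Reaction II, by 106 kJ

Reaction I:
  Bonds broken (reactants):
    C-C: 1 × 341 = 341
    C-H: 6 × 404 = 2424
    C=C: 1 × 629 = 629
    Cl-Cl: 1 × 239 = 239
    Σ(broken) = 3633 kJ
  Bonds formed (products):
    C-C: 2 × 341 = 682
    C-Cl: 2 × 319 = 638
    C-H: 6 × 404 = 2424
    Σ(formed) = 3744 kJ
  ΔH_I = 3633 − 3744 = −111 kJ
Reaction II:
  Bonds broken (reactants):
    O-H: 4 × 446 = 1784
    O-O: 2 × 144 = 288
    Σ(broken) = 2072 kJ
  Bonds formed (products):
    O-H: 4 × 446 = 1784
    O=O: 1 × 505 = 505
    Σ(formed) = 2289 kJ
  ΔH_II = 2072 − 2289 = −217 kJ
ΔH_I − ΔH_II = +106 kJ, so reaction II has the more negative ΔH; |ΔH_I − ΔH_II| = 106 kJ.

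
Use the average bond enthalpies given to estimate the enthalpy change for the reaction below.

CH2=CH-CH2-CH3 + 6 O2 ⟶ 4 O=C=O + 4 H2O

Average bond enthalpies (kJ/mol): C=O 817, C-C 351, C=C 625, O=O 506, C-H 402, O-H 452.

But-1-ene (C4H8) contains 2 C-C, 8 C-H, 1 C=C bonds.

Bonds broken (reactants):
  C-C: 2 × 351 = 702
  C-H: 8 × 402 = 3216
  C=C: 1 × 625 = 625
  O=O: 6 × 506 = 3036
  Σ(broken) = 7579 kJ
Bonds formed (products):
  C=O: 8 × 817 = 6536
  O-H: 8 × 452 = 3616
  Σ(formed) = 10152 kJ
ΔH = Σ(broken) − Σ(formed) = 7579 − 10152 = −2573 kJ

ΔH ≈ −2573 kJ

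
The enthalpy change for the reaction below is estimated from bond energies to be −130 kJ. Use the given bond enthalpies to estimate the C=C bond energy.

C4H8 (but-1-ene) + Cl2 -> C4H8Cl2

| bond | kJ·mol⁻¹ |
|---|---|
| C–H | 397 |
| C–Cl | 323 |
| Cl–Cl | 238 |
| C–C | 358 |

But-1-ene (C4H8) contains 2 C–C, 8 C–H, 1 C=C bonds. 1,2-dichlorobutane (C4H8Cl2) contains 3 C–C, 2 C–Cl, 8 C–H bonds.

D(C=C) ≈ 636 kJ/mol

Let D be the C=C bond energy.
Σ(broken) = 2×358 + 8×397 + 1×D + 1×238 = 4130 + D
Σ(formed) = 3×358 + 2×323 + 8×397 = 4896
ΔH = Σ(broken) − Σ(formed) = (4130 + D) − (4896) = −766 + D
Setting this equal to −130 kJ gives D = 636 kJ/mol.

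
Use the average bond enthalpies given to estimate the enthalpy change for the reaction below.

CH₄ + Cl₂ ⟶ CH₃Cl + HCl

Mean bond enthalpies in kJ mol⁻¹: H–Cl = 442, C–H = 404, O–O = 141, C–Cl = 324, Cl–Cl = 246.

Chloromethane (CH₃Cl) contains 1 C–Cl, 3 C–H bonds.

Bonds broken (reactants):
  C–H: 4 × 404 = 1616
  Cl–Cl: 1 × 246 = 246
  Σ(broken) = 1862 kJ
Bonds formed (products):
  C–Cl: 1 × 324 = 324
  C–H: 3 × 404 = 1212
  H–Cl: 1 × 442 = 442
  Σ(formed) = 1978 kJ
ΔH = Σ(broken) − Σ(formed) = 1862 − 1978 = −116 kJ

ΔH ≈ −116 kJ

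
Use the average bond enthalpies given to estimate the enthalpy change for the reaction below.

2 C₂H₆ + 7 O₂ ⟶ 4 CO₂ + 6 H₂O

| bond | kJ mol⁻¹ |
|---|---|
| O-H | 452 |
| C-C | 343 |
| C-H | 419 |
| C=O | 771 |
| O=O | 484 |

ΔH ≈ −2490 kJ

Bonds broken (reactants):
  C-C: 2 × 343 = 686
  C-H: 12 × 419 = 5028
  O=O: 7 × 484 = 3388
  Σ(broken) = 9102 kJ
Bonds formed (products):
  C=O: 8 × 771 = 6168
  O-H: 12 × 452 = 5424
  Σ(formed) = 11592 kJ
ΔH = Σ(broken) − Σ(formed) = 9102 − 11592 = −2490 kJ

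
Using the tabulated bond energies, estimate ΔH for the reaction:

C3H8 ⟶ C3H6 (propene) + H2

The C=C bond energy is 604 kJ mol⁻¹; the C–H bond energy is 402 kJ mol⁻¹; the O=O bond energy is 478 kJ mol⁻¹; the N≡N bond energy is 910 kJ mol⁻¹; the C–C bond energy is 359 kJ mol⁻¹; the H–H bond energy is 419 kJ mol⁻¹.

ΔH ≈ +140 kJ

Bonds broken (reactants):
  C–C: 2 × 359 = 718
  C–H: 8 × 402 = 3216
  Σ(broken) = 3934 kJ
Bonds formed (products):
  C–C: 1 × 359 = 359
  C–H: 6 × 402 = 2412
  C=C: 1 × 604 = 604
  H–H: 1 × 419 = 419
  Σ(formed) = 3794 kJ
ΔH = Σ(broken) − Σ(formed) = 3934 − 3794 = +140 kJ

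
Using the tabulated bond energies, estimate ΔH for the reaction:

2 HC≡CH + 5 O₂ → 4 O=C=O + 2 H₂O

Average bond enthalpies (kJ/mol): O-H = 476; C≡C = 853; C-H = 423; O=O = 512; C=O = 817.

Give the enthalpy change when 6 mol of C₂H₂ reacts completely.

Bonds broken (reactants):
  C≡C: 2 × 853 = 1706
  C-H: 4 × 423 = 1692
  O=O: 5 × 512 = 2560
  Σ(broken) = 5958 kJ
Bonds formed (products):
  C=O: 8 × 817 = 6536
  O-H: 4 × 476 = 1904
  Σ(formed) = 8440 kJ
ΔH = Σ(broken) − Σ(formed) = 5958 − 8440 = −2482 kJ
For 3× the reaction as written: 3 × (−2482) = −7446 kJ

ΔH = −7446 kJ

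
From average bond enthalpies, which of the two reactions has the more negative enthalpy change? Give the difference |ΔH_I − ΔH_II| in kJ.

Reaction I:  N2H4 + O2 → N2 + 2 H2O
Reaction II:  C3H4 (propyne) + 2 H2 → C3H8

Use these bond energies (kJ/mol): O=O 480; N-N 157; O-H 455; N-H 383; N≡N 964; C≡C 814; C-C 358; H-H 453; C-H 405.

Reaction I:
  Bonds broken (reactants):
    N-H: 4 × 383 = 1532
    N-N: 1 × 157 = 157
    O=O: 1 × 480 = 480
    Σ(broken) = 2169 kJ
  Bonds formed (products):
    N≡N: 1 × 964 = 964
    O-H: 4 × 455 = 1820
    Σ(formed) = 2784 kJ
  ΔH_I = 2169 − 2784 = −615 kJ
Reaction II:
  Bonds broken (reactants):
    C≡C: 1 × 814 = 814
    C-C: 1 × 358 = 358
    C-H: 4 × 405 = 1620
    H-H: 2 × 453 = 906
    Σ(broken) = 3698 kJ
  Bonds formed (products):
    C-C: 2 × 358 = 716
    C-H: 8 × 405 = 3240
    Σ(formed) = 3956 kJ
  ΔH_II = 3698 − 3956 = −258 kJ
ΔH_I − ΔH_II = −357 kJ, so reaction I has the more negative ΔH; |ΔH_I − ΔH_II| = 357 kJ.

Reaction I, by 357 kJ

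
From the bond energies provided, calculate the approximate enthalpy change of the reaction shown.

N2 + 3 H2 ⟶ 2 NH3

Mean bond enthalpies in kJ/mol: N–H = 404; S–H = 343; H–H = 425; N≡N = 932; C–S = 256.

ΔH ≈ −217 kJ

Bonds broken (reactants):
  H–H: 3 × 425 = 1275
  N≡N: 1 × 932 = 932
  Σ(broken) = 2207 kJ
Bonds formed (products):
  N–H: 6 × 404 = 2424
  Σ(formed) = 2424 kJ
ΔH = Σ(broken) − Σ(formed) = 2207 − 2424 = −217 kJ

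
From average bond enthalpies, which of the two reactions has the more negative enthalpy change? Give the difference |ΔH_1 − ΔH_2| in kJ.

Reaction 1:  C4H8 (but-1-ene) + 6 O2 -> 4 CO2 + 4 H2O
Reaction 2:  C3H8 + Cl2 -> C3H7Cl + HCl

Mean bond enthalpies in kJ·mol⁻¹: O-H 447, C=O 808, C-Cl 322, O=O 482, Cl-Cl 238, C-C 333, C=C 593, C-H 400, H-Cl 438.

Reaction 1:
  Bonds broken (reactants):
    C-C: 2 × 333 = 666
    C-H: 8 × 400 = 3200
    C=C: 1 × 593 = 593
    O=O: 6 × 482 = 2892
    Σ(broken) = 7351 kJ
  Bonds formed (products):
    C=O: 8 × 808 = 6464
    O-H: 8 × 447 = 3576
    Σ(formed) = 10040 kJ
  ΔH_1 = 7351 − 10040 = −2689 kJ
Reaction 2:
  Bonds broken (reactants):
    C-C: 2 × 333 = 666
    C-H: 8 × 400 = 3200
    Cl-Cl: 1 × 238 = 238
    Σ(broken) = 4104 kJ
  Bonds formed (products):
    C-C: 2 × 333 = 666
    C-Cl: 1 × 322 = 322
    C-H: 7 × 400 = 2800
    H-Cl: 1 × 438 = 438
    Σ(formed) = 4226 kJ
  ΔH_2 = 4104 − 4226 = −122 kJ
ΔH_1 − ΔH_2 = −2567 kJ, so reaction 1 has the more negative ΔH; |ΔH_1 − ΔH_2| = 2567 kJ.

Reaction 1, by 2567 kJ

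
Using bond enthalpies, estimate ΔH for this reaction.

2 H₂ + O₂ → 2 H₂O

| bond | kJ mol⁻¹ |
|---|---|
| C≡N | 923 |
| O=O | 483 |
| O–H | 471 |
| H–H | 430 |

Bonds broken (reactants):
  H–H: 2 × 430 = 860
  O=O: 1 × 483 = 483
  Σ(broken) = 1343 kJ
Bonds formed (products):
  O–H: 4 × 471 = 1884
  Σ(formed) = 1884 kJ
ΔH = Σ(broken) − Σ(formed) = 1343 − 1884 = −541 kJ

ΔH ≈ −541 kJ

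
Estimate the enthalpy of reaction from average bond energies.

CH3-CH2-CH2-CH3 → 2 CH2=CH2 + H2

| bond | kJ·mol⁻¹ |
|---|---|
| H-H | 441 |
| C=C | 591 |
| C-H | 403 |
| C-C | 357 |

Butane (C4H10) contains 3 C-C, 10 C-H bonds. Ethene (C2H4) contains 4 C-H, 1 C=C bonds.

Bonds broken (reactants):
  C-C: 3 × 357 = 1071
  C-H: 10 × 403 = 4030
  Σ(broken) = 5101 kJ
Bonds formed (products):
  C-H: 8 × 403 = 3224
  C=C: 2 × 591 = 1182
  H-H: 1 × 441 = 441
  Σ(formed) = 4847 kJ
ΔH = Σ(broken) − Σ(formed) = 5101 − 4847 = +254 kJ

ΔH ≈ +254 kJ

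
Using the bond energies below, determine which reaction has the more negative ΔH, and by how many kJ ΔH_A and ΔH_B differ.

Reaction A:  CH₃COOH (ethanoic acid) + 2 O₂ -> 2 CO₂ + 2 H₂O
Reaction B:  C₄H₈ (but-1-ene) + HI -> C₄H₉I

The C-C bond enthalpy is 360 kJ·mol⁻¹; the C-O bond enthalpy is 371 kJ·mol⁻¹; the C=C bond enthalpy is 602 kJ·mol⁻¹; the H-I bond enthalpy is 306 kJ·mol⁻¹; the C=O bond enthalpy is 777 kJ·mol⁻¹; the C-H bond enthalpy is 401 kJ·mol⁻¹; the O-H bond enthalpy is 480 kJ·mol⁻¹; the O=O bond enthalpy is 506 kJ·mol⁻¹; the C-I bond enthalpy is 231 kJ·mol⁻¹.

Reaction A, by 741 kJ

Reaction A:
  Bonds broken (reactants):
    C-C: 1 × 360 = 360
    C-H: 3 × 401 = 1203
    C-O: 1 × 371 = 371
    C=O: 1 × 777 = 777
    O-H: 1 × 480 = 480
    O=O: 2 × 506 = 1012
    Σ(broken) = 4203 kJ
  Bonds formed (products):
    C=O: 4 × 777 = 3108
    O-H: 4 × 480 = 1920
    Σ(formed) = 5028 kJ
  ΔH_A = 4203 − 5028 = −825 kJ
Reaction B:
  Bonds broken (reactants):
    C-C: 2 × 360 = 720
    C-H: 8 × 401 = 3208
    C=C: 1 × 602 = 602
    H-I: 1 × 306 = 306
    Σ(broken) = 4836 kJ
  Bonds formed (products):
    C-C: 3 × 360 = 1080
    C-H: 9 × 401 = 3609
    C-I: 1 × 231 = 231
    Σ(formed) = 4920 kJ
  ΔH_B = 4836 − 4920 = −84 kJ
ΔH_A − ΔH_B = −741 kJ, so reaction A has the more negative ΔH; |ΔH_A − ΔH_B| = 741 kJ.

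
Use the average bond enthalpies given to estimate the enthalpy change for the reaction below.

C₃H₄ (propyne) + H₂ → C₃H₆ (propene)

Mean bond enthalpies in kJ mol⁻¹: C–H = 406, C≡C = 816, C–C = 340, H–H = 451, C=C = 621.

ΔH ≈ −166 kJ

Bonds broken (reactants):
  C≡C: 1 × 816 = 816
  C–C: 1 × 340 = 340
  C–H: 4 × 406 = 1624
  H–H: 1 × 451 = 451
  Σ(broken) = 3231 kJ
Bonds formed (products):
  C–C: 1 × 340 = 340
  C–H: 6 × 406 = 2436
  C=C: 1 × 621 = 621
  Σ(formed) = 3397 kJ
ΔH = Σ(broken) − Σ(formed) = 3231 − 3397 = −166 kJ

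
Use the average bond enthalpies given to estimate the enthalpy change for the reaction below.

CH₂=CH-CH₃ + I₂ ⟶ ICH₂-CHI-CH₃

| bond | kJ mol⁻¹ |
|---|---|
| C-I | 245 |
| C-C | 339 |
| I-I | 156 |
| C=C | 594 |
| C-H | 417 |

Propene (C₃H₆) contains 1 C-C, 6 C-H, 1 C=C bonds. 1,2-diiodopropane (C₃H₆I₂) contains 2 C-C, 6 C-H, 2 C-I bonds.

Bonds broken (reactants):
  C-C: 1 × 339 = 339
  C-H: 6 × 417 = 2502
  C=C: 1 × 594 = 594
  I-I: 1 × 156 = 156
  Σ(broken) = 3591 kJ
Bonds formed (products):
  C-C: 2 × 339 = 678
  C-H: 6 × 417 = 2502
  C-I: 2 × 245 = 490
  Σ(formed) = 3670 kJ
ΔH = Σ(broken) − Σ(formed) = 3591 − 3670 = −79 kJ

ΔH ≈ −79 kJ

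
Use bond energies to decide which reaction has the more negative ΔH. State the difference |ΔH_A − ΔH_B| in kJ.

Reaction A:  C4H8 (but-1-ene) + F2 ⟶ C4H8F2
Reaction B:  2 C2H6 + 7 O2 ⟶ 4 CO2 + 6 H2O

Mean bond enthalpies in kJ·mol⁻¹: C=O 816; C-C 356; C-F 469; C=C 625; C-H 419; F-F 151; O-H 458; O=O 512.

Reaction A:
  Bonds broken (reactants):
    C-C: 2 × 356 = 712
    C-H: 8 × 419 = 3352
    C=C: 1 × 625 = 625
    F-F: 1 × 151 = 151
    Σ(broken) = 4840 kJ
  Bonds formed (products):
    C-C: 3 × 356 = 1068
    C-F: 2 × 469 = 938
    C-H: 8 × 419 = 3352
    Σ(formed) = 5358 kJ
  ΔH_A = 4840 − 5358 = −518 kJ
Reaction B:
  Bonds broken (reactants):
    C-C: 2 × 356 = 712
    C-H: 12 × 419 = 5028
    O=O: 7 × 512 = 3584
    Σ(broken) = 9324 kJ
  Bonds formed (products):
    C=O: 8 × 816 = 6528
    O-H: 12 × 458 = 5496
    Σ(formed) = 12024 kJ
  ΔH_B = 9324 − 12024 = −2700 kJ
ΔH_A − ΔH_B = +2182 kJ, so reaction B has the more negative ΔH; |ΔH_A − ΔH_B| = 2182 kJ.

Reaction B, by 2182 kJ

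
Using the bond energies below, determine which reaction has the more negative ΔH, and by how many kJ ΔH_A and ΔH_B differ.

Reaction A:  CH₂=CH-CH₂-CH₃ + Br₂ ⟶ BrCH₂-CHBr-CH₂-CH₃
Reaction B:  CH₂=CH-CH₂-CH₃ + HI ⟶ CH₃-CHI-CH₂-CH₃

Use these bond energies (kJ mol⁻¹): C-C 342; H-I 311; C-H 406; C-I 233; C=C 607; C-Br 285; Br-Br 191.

Reaction A:
  Bonds broken (reactants):
    Br-Br: 1 × 191 = 191
    C-C: 2 × 342 = 684
    C-H: 8 × 406 = 3248
    C=C: 1 × 607 = 607
    Σ(broken) = 4730 kJ
  Bonds formed (products):
    C-Br: 2 × 285 = 570
    C-C: 3 × 342 = 1026
    C-H: 8 × 406 = 3248
    Σ(formed) = 4844 kJ
  ΔH_A = 4730 − 4844 = −114 kJ
Reaction B:
  Bonds broken (reactants):
    C-C: 2 × 342 = 684
    C-H: 8 × 406 = 3248
    C=C: 1 × 607 = 607
    H-I: 1 × 311 = 311
    Σ(broken) = 4850 kJ
  Bonds formed (products):
    C-C: 3 × 342 = 1026
    C-H: 9 × 406 = 3654
    C-I: 1 × 233 = 233
    Σ(formed) = 4913 kJ
  ΔH_B = 4850 − 4913 = −63 kJ
ΔH_A − ΔH_B = −51 kJ, so reaction A has the more negative ΔH; |ΔH_A − ΔH_B| = 51 kJ.

Reaction A, by 51 kJ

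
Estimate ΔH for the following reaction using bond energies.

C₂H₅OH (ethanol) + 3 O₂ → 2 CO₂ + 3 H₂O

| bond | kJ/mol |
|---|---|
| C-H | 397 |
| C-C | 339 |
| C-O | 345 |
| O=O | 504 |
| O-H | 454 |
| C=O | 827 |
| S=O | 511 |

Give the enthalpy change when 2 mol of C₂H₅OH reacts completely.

Bonds broken (reactants):
  C-C: 1 × 339 = 339
  C-H: 5 × 397 = 1985
  C-O: 1 × 345 = 345
  O-H: 1 × 454 = 454
  O=O: 3 × 504 = 1512
  Σ(broken) = 4635 kJ
Bonds formed (products):
  C=O: 4 × 827 = 3308
  O-H: 6 × 454 = 2724
  Σ(formed) = 6032 kJ
ΔH = Σ(broken) − Σ(formed) = 4635 − 6032 = −1397 kJ
For 2× the reaction as written: 2 × (−1397) = −2794 kJ

ΔH = −2794 kJ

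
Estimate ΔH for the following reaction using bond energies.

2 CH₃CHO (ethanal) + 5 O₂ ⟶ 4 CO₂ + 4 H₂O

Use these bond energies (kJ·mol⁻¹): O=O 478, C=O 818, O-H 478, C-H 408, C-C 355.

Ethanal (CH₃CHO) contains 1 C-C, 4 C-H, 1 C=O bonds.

ΔH ≈ −2368 kJ

Bonds broken (reactants):
  C-C: 2 × 355 = 710
  C-H: 8 × 408 = 3264
  C=O: 2 × 818 = 1636
  O=O: 5 × 478 = 2390
  Σ(broken) = 8000 kJ
Bonds formed (products):
  C=O: 8 × 818 = 6544
  O-H: 8 × 478 = 3824
  Σ(formed) = 10368 kJ
ΔH = Σ(broken) − Σ(formed) = 8000 − 10368 = −2368 kJ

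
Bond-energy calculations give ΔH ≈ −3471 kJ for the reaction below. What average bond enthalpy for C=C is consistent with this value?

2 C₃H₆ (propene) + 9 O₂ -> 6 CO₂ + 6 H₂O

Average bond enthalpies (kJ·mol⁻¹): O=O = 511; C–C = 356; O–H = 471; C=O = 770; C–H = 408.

D(C=C) ≈ 607 kJ/mol

Let D be the C=C bond energy.
Σ(broken) = 2×356 + 12×408 + 2×D + 9×511 = 10207 + 2D
Σ(formed) = 12×770 + 12×471 = 14892
ΔH = Σ(broken) − Σ(formed) = (10207 + 2D) − (14892) = −4685 + 2D
Setting this equal to −3471 kJ gives 2D = 1214, so D = 607 kJ/mol.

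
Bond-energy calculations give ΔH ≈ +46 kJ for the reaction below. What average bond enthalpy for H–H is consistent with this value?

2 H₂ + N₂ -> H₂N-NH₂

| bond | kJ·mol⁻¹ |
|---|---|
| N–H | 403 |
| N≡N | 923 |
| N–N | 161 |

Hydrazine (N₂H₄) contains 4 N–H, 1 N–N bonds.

Let D be the H–H bond energy.
Σ(broken) = 2×D + 1×923 = 923 + 2D
Σ(formed) = 4×403 + 1×161 = 1773
ΔH = Σ(broken) − Σ(formed) = (923 + 2D) − (1773) = −850 + 2D
Setting this equal to +46 kJ gives 2D = 896, so D = 448 kJ/mol.

D(H–H) ≈ 448 kJ/mol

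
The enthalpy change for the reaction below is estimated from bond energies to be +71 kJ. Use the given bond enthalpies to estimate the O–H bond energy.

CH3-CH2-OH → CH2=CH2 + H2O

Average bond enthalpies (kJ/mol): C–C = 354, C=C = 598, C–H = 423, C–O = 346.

D(O–H) ≈ 454 kJ/mol

Let D be the O–H bond energy.
Σ(broken) = 1×354 + 5×423 + 1×346 + 1×D = 2815 + D
Σ(formed) = 4×423 + 1×598 + 2×D = 2290 + 2D
ΔH = Σ(broken) − Σ(formed) = (2815 + D) − (2290 + 2D) = +525 − D
Setting this equal to +71 kJ gives D = 454 kJ/mol.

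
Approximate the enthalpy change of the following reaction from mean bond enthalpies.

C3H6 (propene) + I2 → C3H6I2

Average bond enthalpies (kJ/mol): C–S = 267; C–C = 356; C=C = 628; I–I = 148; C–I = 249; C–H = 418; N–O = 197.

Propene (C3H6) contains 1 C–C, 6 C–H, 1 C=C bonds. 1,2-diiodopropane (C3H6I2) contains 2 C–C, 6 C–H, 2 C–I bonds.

ΔH ≈ −78 kJ

Bonds broken (reactants):
  C–C: 1 × 356 = 356
  C–H: 6 × 418 = 2508
  C=C: 1 × 628 = 628
  I–I: 1 × 148 = 148
  Σ(broken) = 3640 kJ
Bonds formed (products):
  C–C: 2 × 356 = 712
  C–H: 6 × 418 = 2508
  C–I: 2 × 249 = 498
  Σ(formed) = 3718 kJ
ΔH = Σ(broken) − Σ(formed) = 3640 − 3718 = −78 kJ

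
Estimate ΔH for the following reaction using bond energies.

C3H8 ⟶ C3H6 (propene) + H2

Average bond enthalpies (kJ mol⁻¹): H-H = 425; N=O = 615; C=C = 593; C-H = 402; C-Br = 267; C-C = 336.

Bonds broken (reactants):
  C-C: 2 × 336 = 672
  C-H: 8 × 402 = 3216
  Σ(broken) = 3888 kJ
Bonds formed (products):
  C-C: 1 × 336 = 336
  C-H: 6 × 402 = 2412
  C=C: 1 × 593 = 593
  H-H: 1 × 425 = 425
  Σ(formed) = 3766 kJ
ΔH = Σ(broken) − Σ(formed) = 3888 − 3766 = +122 kJ

ΔH ≈ +122 kJ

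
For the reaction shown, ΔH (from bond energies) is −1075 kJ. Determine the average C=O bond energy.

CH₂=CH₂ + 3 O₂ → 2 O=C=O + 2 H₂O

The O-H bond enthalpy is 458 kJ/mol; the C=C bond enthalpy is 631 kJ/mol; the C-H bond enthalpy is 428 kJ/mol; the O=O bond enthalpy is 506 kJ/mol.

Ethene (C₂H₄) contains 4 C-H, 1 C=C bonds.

Let D be the C=O bond energy.
Σ(broken) = 4×428 + 1×631 + 3×506 = 3861
Σ(formed) = 4×D + 4×458 = 1832 + 4D
ΔH = Σ(broken) − Σ(formed) = (3861) − (1832 + 4D) = +2029 − 4D
Setting this equal to −1075 kJ gives 4D = 3104, so D = 776 kJ/mol.

D(C=O) ≈ 776 kJ/mol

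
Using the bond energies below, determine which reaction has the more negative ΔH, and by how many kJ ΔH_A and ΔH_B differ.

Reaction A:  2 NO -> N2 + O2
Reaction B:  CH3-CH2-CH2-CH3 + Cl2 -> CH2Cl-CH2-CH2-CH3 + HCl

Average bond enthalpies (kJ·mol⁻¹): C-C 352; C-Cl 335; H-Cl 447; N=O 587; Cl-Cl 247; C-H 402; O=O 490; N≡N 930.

Reaction A:
  Bonds broken (reactants):
    N=O: 2 × 587 = 1174
    Σ(broken) = 1174 kJ
  Bonds formed (products):
    N≡N: 1 × 930 = 930
    O=O: 1 × 490 = 490
    Σ(formed) = 1420 kJ
  ΔH_A = 1174 − 1420 = −246 kJ
Reaction B:
  Bonds broken (reactants):
    C-C: 3 × 352 = 1056
    C-H: 10 × 402 = 4020
    Cl-Cl: 1 × 247 = 247
    Σ(broken) = 5323 kJ
  Bonds formed (products):
    C-C: 3 × 352 = 1056
    C-Cl: 1 × 335 = 335
    C-H: 9 × 402 = 3618
    H-Cl: 1 × 447 = 447
    Σ(formed) = 5456 kJ
  ΔH_B = 5323 − 5456 = −133 kJ
ΔH_A − ΔH_B = −113 kJ, so reaction A has the more negative ΔH; |ΔH_A − ΔH_B| = 113 kJ.

Reaction A, by 113 kJ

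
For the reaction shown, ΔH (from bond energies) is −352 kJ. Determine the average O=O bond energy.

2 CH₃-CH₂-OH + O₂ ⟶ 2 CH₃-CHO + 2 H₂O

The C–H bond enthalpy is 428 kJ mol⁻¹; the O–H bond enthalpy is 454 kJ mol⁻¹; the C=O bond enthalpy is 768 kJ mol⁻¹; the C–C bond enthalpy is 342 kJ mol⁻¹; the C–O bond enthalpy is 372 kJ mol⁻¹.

D(O=O) ≈ 492 kJ/mol

Let D be the O=O bond energy.
Σ(broken) = 2×342 + 10×428 + 2×372 + 2×454 + 1×D = 6616 + D
Σ(formed) = 2×342 + 8×428 + 2×768 + 4×454 = 7460
ΔH = Σ(broken) − Σ(formed) = (6616 + D) − (7460) = −844 + D
Setting this equal to −352 kJ gives D = 492 kJ/mol.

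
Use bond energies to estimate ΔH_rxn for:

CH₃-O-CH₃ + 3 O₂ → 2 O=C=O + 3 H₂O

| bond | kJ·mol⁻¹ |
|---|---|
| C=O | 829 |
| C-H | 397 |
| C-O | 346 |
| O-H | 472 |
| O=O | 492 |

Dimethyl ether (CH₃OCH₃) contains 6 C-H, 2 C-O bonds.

ΔH ≈ −1598 kJ

Bonds broken (reactants):
  C-H: 6 × 397 = 2382
  C-O: 2 × 346 = 692
  O=O: 3 × 492 = 1476
  Σ(broken) = 4550 kJ
Bonds formed (products):
  C=O: 4 × 829 = 3316
  O-H: 6 × 472 = 2832
  Σ(formed) = 6148 kJ
ΔH = Σ(broken) − Σ(formed) = 4550 − 6148 = −1598 kJ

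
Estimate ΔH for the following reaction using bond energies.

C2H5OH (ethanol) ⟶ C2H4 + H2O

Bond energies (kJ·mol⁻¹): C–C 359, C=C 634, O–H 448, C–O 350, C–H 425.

Bonds broken (reactants):
  C–C: 1 × 359 = 359
  C–H: 5 × 425 = 2125
  C–O: 1 × 350 = 350
  O–H: 1 × 448 = 448
  Σ(broken) = 3282 kJ
Bonds formed (products):
  C–H: 4 × 425 = 1700
  C=C: 1 × 634 = 634
  O–H: 2 × 448 = 896
  Σ(formed) = 3230 kJ
ΔH = Σ(broken) − Σ(formed) = 3282 − 3230 = +52 kJ

ΔH ≈ +52 kJ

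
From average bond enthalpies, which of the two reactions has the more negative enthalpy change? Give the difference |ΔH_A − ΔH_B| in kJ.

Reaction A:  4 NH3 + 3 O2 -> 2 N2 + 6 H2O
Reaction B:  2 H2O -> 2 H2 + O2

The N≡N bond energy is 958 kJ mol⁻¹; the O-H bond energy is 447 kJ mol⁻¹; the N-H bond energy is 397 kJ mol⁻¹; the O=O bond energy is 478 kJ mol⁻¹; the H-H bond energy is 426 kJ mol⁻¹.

Reaction A:
  Bonds broken (reactants):
    N-H: 12 × 397 = 4764
    O=O: 3 × 478 = 1434
    Σ(broken) = 6198 kJ
  Bonds formed (products):
    N≡N: 2 × 958 = 1916
    O-H: 12 × 447 = 5364
    Σ(formed) = 7280 kJ
  ΔH_A = 6198 − 7280 = −1082 kJ
Reaction B:
  Bonds broken (reactants):
    O-H: 4 × 447 = 1788
    Σ(broken) = 1788 kJ
  Bonds formed (products):
    H-H: 2 × 426 = 852
    O=O: 1 × 478 = 478
    Σ(formed) = 1330 kJ
  ΔH_B = 1788 − 1330 = +458 kJ
ΔH_A − ΔH_B = −1540 kJ, so reaction A has the more negative ΔH; |ΔH_A − ΔH_B| = 1540 kJ.

Reaction A, by 1540 kJ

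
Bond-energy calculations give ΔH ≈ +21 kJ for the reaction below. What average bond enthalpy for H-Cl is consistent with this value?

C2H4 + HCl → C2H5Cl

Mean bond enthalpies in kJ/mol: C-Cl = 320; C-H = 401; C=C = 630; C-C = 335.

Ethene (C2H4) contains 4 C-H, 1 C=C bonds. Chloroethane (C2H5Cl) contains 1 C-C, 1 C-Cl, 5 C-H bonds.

Let D be the H-Cl bond energy.
Σ(broken) = 4×401 + 1×630 + 1×D = 2234 + D
Σ(formed) = 1×335 + 1×320 + 5×401 = 2660
ΔH = Σ(broken) − Σ(formed) = (2234 + D) − (2660) = −426 + D
Setting this equal to +21 kJ gives D = 447 kJ/mol.

D(H-Cl) ≈ 447 kJ/mol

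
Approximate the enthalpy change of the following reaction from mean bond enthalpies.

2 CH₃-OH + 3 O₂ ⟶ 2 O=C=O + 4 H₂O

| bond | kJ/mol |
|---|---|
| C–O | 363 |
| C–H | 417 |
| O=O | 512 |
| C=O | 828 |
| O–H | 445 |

ΔH ≈ −1218 kJ

Bonds broken (reactants):
  C–H: 6 × 417 = 2502
  C–O: 2 × 363 = 726
  O–H: 2 × 445 = 890
  O=O: 3 × 512 = 1536
  Σ(broken) = 5654 kJ
Bonds formed (products):
  C=O: 4 × 828 = 3312
  O–H: 8 × 445 = 3560
  Σ(formed) = 6872 kJ
ΔH = Σ(broken) − Σ(formed) = 5654 − 6872 = −1218 kJ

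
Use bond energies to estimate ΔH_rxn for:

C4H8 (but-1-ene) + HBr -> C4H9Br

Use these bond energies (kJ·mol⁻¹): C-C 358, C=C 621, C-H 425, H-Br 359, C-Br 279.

Bonds broken (reactants):
  C-C: 2 × 358 = 716
  C-H: 8 × 425 = 3400
  C=C: 1 × 621 = 621
  H-Br: 1 × 359 = 359
  Σ(broken) = 5096 kJ
Bonds formed (products):
  C-Br: 1 × 279 = 279
  C-C: 3 × 358 = 1074
  C-H: 9 × 425 = 3825
  Σ(formed) = 5178 kJ
ΔH = Σ(broken) − Σ(formed) = 5096 − 5178 = −82 kJ

ΔH ≈ −82 kJ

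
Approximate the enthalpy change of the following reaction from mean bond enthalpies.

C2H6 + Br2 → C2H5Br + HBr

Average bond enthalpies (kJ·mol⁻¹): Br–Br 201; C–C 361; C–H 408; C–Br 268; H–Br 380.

Bonds broken (reactants):
  Br–Br: 1 × 201 = 201
  C–C: 1 × 361 = 361
  C–H: 6 × 408 = 2448
  Σ(broken) = 3010 kJ
Bonds formed (products):
  C–Br: 1 × 268 = 268
  C–C: 1 × 361 = 361
  C–H: 5 × 408 = 2040
  H–Br: 1 × 380 = 380
  Σ(formed) = 3049 kJ
ΔH = Σ(broken) − Σ(formed) = 3010 − 3049 = −39 kJ

ΔH ≈ −39 kJ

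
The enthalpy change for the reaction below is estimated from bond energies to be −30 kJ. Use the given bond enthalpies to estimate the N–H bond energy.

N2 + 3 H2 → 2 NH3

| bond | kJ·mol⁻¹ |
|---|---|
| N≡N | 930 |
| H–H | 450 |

Let D be the N–H bond energy.
Σ(broken) = 3×450 + 1×930 = 2280
Σ(formed) = 6×D = 6D
ΔH = Σ(broken) − Σ(formed) = (2280) − (6D) = +2280 − 6D
Setting this equal to −30 kJ gives 6D = 2310, so D = 385 kJ/mol.

D(N–H) ≈ 385 kJ/mol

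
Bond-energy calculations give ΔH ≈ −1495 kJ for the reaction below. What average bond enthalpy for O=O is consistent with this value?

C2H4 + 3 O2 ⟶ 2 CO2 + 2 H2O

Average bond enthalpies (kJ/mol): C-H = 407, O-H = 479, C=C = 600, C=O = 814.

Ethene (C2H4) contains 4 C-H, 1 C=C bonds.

D(O=O) ≈ 483 kJ/mol

Let D be the O=O bond energy.
Σ(broken) = 4×407 + 1×600 + 3×D = 2228 + 3D
Σ(formed) = 4×814 + 4×479 = 5172
ΔH = Σ(broken) − Σ(formed) = (2228 + 3D) − (5172) = −2944 + 3D
Setting this equal to −1495 kJ gives 3D = 1449, so D = 483 kJ/mol.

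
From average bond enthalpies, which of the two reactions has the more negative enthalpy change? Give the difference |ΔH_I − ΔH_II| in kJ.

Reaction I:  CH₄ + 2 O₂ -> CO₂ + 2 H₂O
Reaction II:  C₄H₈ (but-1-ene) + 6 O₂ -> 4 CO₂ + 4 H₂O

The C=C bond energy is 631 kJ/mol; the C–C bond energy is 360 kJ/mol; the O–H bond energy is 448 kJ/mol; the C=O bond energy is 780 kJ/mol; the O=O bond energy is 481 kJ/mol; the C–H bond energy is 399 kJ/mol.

Reaction II, by 1601 kJ

Reaction I:
  Bonds broken (reactants):
    C–H: 4 × 399 = 1596
    O=O: 2 × 481 = 962
    Σ(broken) = 2558 kJ
  Bonds formed (products):
    C=O: 2 × 780 = 1560
    O–H: 4 × 448 = 1792
    Σ(formed) = 3352 kJ
  ΔH_I = 2558 − 3352 = −794 kJ
Reaction II:
  Bonds broken (reactants):
    C–C: 2 × 360 = 720
    C–H: 8 × 399 = 3192
    C=C: 1 × 631 = 631
    O=O: 6 × 481 = 2886
    Σ(broken) = 7429 kJ
  Bonds formed (products):
    C=O: 8 × 780 = 6240
    O–H: 8 × 448 = 3584
    Σ(formed) = 9824 kJ
  ΔH_II = 7429 − 9824 = −2395 kJ
ΔH_I − ΔH_II = +1601 kJ, so reaction II has the more negative ΔH; |ΔH_I − ΔH_II| = 1601 kJ.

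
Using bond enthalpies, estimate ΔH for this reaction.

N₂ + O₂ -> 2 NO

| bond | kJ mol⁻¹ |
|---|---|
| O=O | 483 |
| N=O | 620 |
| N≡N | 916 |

ΔH ≈ +159 kJ

Bonds broken (reactants):
  N≡N: 1 × 916 = 916
  O=O: 1 × 483 = 483
  Σ(broken) = 1399 kJ
Bonds formed (products):
  N=O: 2 × 620 = 1240
  Σ(formed) = 1240 kJ
ΔH = Σ(broken) − Σ(formed) = 1399 − 1240 = +159 kJ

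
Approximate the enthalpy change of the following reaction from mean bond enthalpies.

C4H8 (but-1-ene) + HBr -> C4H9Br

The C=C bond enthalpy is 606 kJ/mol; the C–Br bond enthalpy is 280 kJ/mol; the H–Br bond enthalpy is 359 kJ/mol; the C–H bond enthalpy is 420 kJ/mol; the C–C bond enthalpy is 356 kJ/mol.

Bonds broken (reactants):
  C–C: 2 × 356 = 712
  C–H: 8 × 420 = 3360
  C=C: 1 × 606 = 606
  H–Br: 1 × 359 = 359
  Σ(broken) = 5037 kJ
Bonds formed (products):
  C–Br: 1 × 280 = 280
  C–C: 3 × 356 = 1068
  C–H: 9 × 420 = 3780
  Σ(formed) = 5128 kJ
ΔH = Σ(broken) − Σ(formed) = 5037 − 5128 = −91 kJ

ΔH ≈ −91 kJ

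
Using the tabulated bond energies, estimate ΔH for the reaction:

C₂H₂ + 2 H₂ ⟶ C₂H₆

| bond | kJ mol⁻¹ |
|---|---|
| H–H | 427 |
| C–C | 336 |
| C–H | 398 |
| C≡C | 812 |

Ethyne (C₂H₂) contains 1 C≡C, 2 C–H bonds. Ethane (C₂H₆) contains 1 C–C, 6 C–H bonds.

ΔH ≈ −262 kJ

Bonds broken (reactants):
  C≡C: 1 × 812 = 812
  C–H: 2 × 398 = 796
  H–H: 2 × 427 = 854
  Σ(broken) = 2462 kJ
Bonds formed (products):
  C–C: 1 × 336 = 336
  C–H: 6 × 398 = 2388
  Σ(formed) = 2724 kJ
ΔH = Σ(broken) − Σ(formed) = 2462 − 2724 = −262 kJ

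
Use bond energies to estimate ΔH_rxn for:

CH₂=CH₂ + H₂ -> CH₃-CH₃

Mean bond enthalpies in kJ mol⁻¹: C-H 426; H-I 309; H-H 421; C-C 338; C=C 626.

ΔH ≈ −143 kJ

Bonds broken (reactants):
  C-H: 4 × 426 = 1704
  C=C: 1 × 626 = 626
  H-H: 1 × 421 = 421
  Σ(broken) = 2751 kJ
Bonds formed (products):
  C-C: 1 × 338 = 338
  C-H: 6 × 426 = 2556
  Σ(formed) = 2894 kJ
ΔH = Σ(broken) − Σ(formed) = 2751 − 2894 = −143 kJ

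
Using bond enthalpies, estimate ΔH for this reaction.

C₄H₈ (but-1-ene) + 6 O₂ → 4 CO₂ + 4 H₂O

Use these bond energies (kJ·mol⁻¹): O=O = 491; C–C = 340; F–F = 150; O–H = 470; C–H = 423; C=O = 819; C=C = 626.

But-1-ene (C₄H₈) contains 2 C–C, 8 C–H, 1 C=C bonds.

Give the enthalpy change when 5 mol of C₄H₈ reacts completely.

Bonds broken (reactants):
  C–C: 2 × 340 = 680
  C–H: 8 × 423 = 3384
  C=C: 1 × 626 = 626
  O=O: 6 × 491 = 2946
  Σ(broken) = 7636 kJ
Bonds formed (products):
  C=O: 8 × 819 = 6552
  O–H: 8 × 470 = 3760
  Σ(formed) = 10312 kJ
ΔH = Σ(broken) − Σ(formed) = 7636 − 10312 = −2676 kJ
For 5× the reaction as written: 5 × (−2676) = −13380 kJ

ΔH = −13380 kJ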